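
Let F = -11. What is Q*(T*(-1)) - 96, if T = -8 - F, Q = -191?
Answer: 477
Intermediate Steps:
T = 3 (T = -8 - 1*(-11) = -8 + 11 = 3)
Q*(T*(-1)) - 96 = -573*(-1) - 96 = -191*(-3) - 96 = 573 - 96 = 477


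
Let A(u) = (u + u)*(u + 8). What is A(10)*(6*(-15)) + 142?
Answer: -32258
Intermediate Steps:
A(u) = 2*u*(8 + u) (A(u) = (2*u)*(8 + u) = 2*u*(8 + u))
A(10)*(6*(-15)) + 142 = (2*10*(8 + 10))*(6*(-15)) + 142 = (2*10*18)*(-90) + 142 = 360*(-90) + 142 = -32400 + 142 = -32258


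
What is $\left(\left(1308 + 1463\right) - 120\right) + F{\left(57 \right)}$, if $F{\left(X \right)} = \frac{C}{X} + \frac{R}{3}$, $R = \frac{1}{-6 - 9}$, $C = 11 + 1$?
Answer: $\frac{2266766}{855} \approx 2651.2$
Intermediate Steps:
$C = 12$
$R = - \frac{1}{15}$ ($R = \frac{1}{-15} = - \frac{1}{15} \approx -0.066667$)
$F{\left(X \right)} = - \frac{1}{45} + \frac{12}{X}$ ($F{\left(X \right)} = \frac{12}{X} - \frac{1}{15 \cdot 3} = \frac{12}{X} - \frac{1}{45} = - \frac{1}{45} + \frac{12}{X}$)
$\left(\left(1308 + 1463\right) - 120\right) + F{\left(57 \right)} = \left(\left(1308 + 1463\right) - 120\right) + \frac{540 - 57}{45 \cdot 57} = \left(2771 - 120\right) + \frac{1}{45} \cdot \frac{1}{57} \left(540 - 57\right) = 2651 + \frac{1}{45} \cdot \frac{1}{57} \cdot 483 = 2651 + \frac{161}{855} = \frac{2266766}{855}$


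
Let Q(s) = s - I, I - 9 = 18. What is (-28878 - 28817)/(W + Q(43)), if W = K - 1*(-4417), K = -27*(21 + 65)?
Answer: -57695/2111 ≈ -27.331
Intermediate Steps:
I = 27 (I = 9 + 18 = 27)
K = -2322 (K = -27*86 = -2322)
W = 2095 (W = -2322 - 1*(-4417) = -2322 + 4417 = 2095)
Q(s) = -27 + s (Q(s) = s - 1*27 = s - 27 = -27 + s)
(-28878 - 28817)/(W + Q(43)) = (-28878 - 28817)/(2095 + (-27 + 43)) = -57695/(2095 + 16) = -57695/2111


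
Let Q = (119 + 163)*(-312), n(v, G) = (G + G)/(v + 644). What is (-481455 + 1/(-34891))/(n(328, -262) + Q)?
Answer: 4082022476658/745978058513 ≈ 5.4720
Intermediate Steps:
n(v, G) = 2*G/(644 + v) (n(v, G) = (2*G)/(644 + v) = 2*G/(644 + v))
Q = -87984 (Q = 282*(-312) = -87984)
(-481455 + 1/(-34891))/(n(328, -262) + Q) = (-481455 + 1/(-34891))/(2*(-262)/(644 + 328) - 87984) = (-481455 - 1/34891)/(2*(-262)/972 - 87984) = -16798446406/(34891*(2*(-262)*(1/972) - 87984)) = -16798446406/(34891*(-131/243 - 87984)) = -16798446406/(34891*(-21380243/243)) = -16798446406/34891*(-243/21380243) = 4082022476658/745978058513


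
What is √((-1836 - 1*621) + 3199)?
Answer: √742 ≈ 27.240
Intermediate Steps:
√((-1836 - 1*621) + 3199) = √((-1836 - 621) + 3199) = √(-2457 + 3199) = √742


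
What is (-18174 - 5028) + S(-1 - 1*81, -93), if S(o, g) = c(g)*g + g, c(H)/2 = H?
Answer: -5997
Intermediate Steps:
c(H) = 2*H
S(o, g) = g + 2*g² (S(o, g) = (2*g)*g + g = 2*g² + g = g + 2*g²)
(-18174 - 5028) + S(-1 - 1*81, -93) = (-18174 - 5028) - 93*(1 + 2*(-93)) = -23202 - 93*(1 - 186) = -23202 - 93*(-185) = -23202 + 17205 = -5997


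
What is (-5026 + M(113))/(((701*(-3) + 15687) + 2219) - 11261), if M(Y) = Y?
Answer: -4913/4542 ≈ -1.0817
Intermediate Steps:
(-5026 + M(113))/(((701*(-3) + 15687) + 2219) - 11261) = (-5026 + 113)/(((701*(-3) + 15687) + 2219) - 11261) = -4913/(((-2103 + 15687) + 2219) - 11261) = -4913/((13584 + 2219) - 11261) = -4913/(15803 - 11261) = -4913/4542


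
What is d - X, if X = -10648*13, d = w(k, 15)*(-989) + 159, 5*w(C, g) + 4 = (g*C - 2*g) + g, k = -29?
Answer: 1141921/5 ≈ 2.2838e+5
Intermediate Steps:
w(C, g) = -4/5 - g/5 + C*g/5 (w(C, g) = -4/5 + ((g*C - 2*g) + g)/5 = -4/5 + ((C*g - 2*g) + g)/5 = -4/5 + ((-2*g + C*g) + g)/5 = -4/5 + (-g + C*g)/5 = -4/5 + (-g/5 + C*g/5) = -4/5 - g/5 + C*g/5)
d = 449801/5 (d = (-4/5 - 1/5*15 + (1/5)*(-29)*15)*(-989) + 159 = (-4/5 - 3 - 87)*(-989) + 159 = -454/5*(-989) + 159 = 449006/5 + 159 = 449801/5 ≈ 89960.)
X = -138424
d - X = 449801/5 - 1*(-138424) = 449801/5 + 138424 = 1141921/5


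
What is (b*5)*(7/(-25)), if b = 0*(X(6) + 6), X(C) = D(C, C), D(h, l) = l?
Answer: 0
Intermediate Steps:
X(C) = C
b = 0 (b = 0*(6 + 6) = 0*12 = 0)
(b*5)*(7/(-25)) = (0*5)*(7/(-25)) = 0*(7*(-1/25)) = 0*(-7/25) = 0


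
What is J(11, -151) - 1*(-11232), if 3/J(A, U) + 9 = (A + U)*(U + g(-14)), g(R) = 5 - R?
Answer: 69155425/6157 ≈ 11232.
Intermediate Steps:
J(A, U) = 3/(-9 + (19 + U)*(A + U)) (J(A, U) = 3/(-9 + (A + U)*(U + (5 - 1*(-14)))) = 3/(-9 + (A + U)*(U + (5 + 14))) = 3/(-9 + (A + U)*(U + 19)) = 3/(-9 + (A + U)*(19 + U)) = 3/(-9 + (19 + U)*(A + U)))
J(11, -151) - 1*(-11232) = 3/(-9 + (-151)**2 + 19*11 + 19*(-151) + 11*(-151)) - 1*(-11232) = 3/(-9 + 22801 + 209 - 2869 - 1661) + 11232 = 3/18471 + 11232 = 3*(1/18471) + 11232 = 1/6157 + 11232 = 69155425/6157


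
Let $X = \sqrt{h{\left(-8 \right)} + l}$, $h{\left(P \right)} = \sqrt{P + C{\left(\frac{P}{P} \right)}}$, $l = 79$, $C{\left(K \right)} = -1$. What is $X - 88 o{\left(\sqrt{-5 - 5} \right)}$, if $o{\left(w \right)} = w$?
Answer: $\sqrt{79 + 3 i} - 88 i \sqrt{10} \approx 8.8898 - 278.11 i$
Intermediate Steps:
$h{\left(P \right)} = \sqrt{-1 + P}$ ($h{\left(P \right)} = \sqrt{P - 1} = \sqrt{-1 + P}$)
$X = \sqrt{79 + 3 i}$ ($X = \sqrt{\sqrt{-1 - 8} + 79} = \sqrt{\sqrt{-9} + 79} = \sqrt{3 i + 79} = \sqrt{79 + 3 i} \approx 8.8898 + 0.1687 i$)
$X - 88 o{\left(\sqrt{-5 - 5} \right)} = \sqrt{79 + 3 i} - 88 \sqrt{-5 - 5} = \sqrt{79 + 3 i} - 88 \sqrt{-10} = \sqrt{79 + 3 i} - 88 i \sqrt{10}$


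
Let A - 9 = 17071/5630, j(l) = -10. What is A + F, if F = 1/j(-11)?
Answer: 33589/2815 ≈ 11.932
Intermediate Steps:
F = -⅒ (F = 1/(-10) = -⅒ ≈ -0.10000)
A = 67741/5630 (A = 9 + 17071/5630 = 67741/5630 ≈ 12.032)
A + F = 67741/5630 - ⅒ = 33589/2815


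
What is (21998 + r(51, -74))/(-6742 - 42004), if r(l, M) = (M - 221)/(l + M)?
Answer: -506249/1121158 ≈ -0.45154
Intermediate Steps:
r(l, M) = (-221 + M)/(M + l)
(21998 + r(51, -74))/(-6742 - 42004) = (21998 + (-221 - 74)/(-74 + 51))/(-6742 - 42004) = (21998 - 295/(-23))/(-48746) = (21998 - 1/23*(-295))*(-1/48746) = (21998 + 295/23)*(-1/48746) = (506249/23)*(-1/48746) = -506249/1121158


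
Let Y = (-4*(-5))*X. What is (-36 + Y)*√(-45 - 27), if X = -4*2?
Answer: -1176*I*√2 ≈ -1663.1*I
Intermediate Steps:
X = -8
Y = -160 (Y = -4*(-5)*(-8) = 20*(-8) = -160)
(-36 + Y)*√(-45 - 27) = (-36 - 160)*√(-45 - 27) = -1176*I*√2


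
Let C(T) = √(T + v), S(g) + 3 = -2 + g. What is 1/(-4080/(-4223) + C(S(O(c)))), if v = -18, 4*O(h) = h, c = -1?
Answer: 22973120/575040799 - 35667458*I*√93/1725122397 ≈ 0.03995 - 0.19939*I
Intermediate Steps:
O(h) = h/4
S(g) = -5 + g (S(g) = -3 + (-2 + g) = -5 + g)
C(T) = √(-18 + T) (C(T) = √(T - 18) = √(-18 + T))
1/(-4080/(-4223) + C(S(O(c)))) = 1/(-4080/(-4223) + √(-18 + (-5 + (¼)*(-1)))) = 1/(-4080*(-1/4223) + √(-18 + (-5 - ¼))) = 1/(4080/4223 + √(-18 - 21/4)) = 1/(4080/4223 + √(-93/4)) = 1/(4080/4223 + I*√93/2)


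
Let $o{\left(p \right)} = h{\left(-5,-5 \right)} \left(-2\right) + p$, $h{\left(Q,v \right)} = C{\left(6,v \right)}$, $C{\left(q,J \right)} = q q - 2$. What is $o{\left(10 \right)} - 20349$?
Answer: $-20407$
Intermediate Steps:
$C{\left(q,J \right)} = -2 + q^{2}$ ($C{\left(q,J \right)} = q^{2} - 2 = -2 + q^{2}$)
$h{\left(Q,v \right)} = 34$ ($h{\left(Q,v \right)} = -2 + 6^{2} = -2 + 36 = 34$)
$o{\left(p \right)} = -68 + p$ ($o{\left(p \right)} = 34 \left(-2\right) + p = -68 + p$)
$o{\left(10 \right)} - 20349 = \left(-68 + 10\right) - 20349 = -58 - 20349 = -20407$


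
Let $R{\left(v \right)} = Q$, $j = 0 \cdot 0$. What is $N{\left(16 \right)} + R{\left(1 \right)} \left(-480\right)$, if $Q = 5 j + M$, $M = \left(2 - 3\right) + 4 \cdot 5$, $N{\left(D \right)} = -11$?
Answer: $-9131$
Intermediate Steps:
$j = 0$
$M = 19$ ($M = -1 + 20 = 19$)
$Q = 19$ ($Q = 5 \cdot 0 + 19 = 0 + 19 = 19$)
$R{\left(v \right)} = 19$
$N{\left(16 \right)} + R{\left(1 \right)} \left(-480\right) = -11 + 19 \left(-480\right) = -11 - 9120 = -9131$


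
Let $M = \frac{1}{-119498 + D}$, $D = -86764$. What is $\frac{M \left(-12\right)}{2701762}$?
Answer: $\frac{1}{46439236137} \approx 2.1534 \cdot 10^{-11}$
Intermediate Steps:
$M = - \frac{1}{206262}$ ($M = \frac{1}{-119498 - 86764} = \frac{1}{-206262} = - \frac{1}{206262} \approx -4.8482 \cdot 10^{-6}$)
$\frac{M \left(-12\right)}{2701762} = \frac{\left(- \frac{1}{206262}\right) \left(-12\right)}{2701762} = \frac{2}{34377} \cdot \frac{1}{2701762} = \frac{1}{46439236137}$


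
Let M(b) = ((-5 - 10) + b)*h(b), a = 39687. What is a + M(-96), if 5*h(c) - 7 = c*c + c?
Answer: -814662/5 ≈ -1.6293e+5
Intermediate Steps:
h(c) = 7/5 + c/5 + c²/5 (h(c) = 7/5 + (c*c + c)/5 = 7/5 + (c² + c)/5 = 7/5 + (c + c²)/5 = 7/5 + (c/5 + c²/5) = 7/5 + c/5 + c²/5)
M(b) = (-15 + b)*(7/5 + b/5 + b²/5) (M(b) = ((-5 - 10) + b)*(7/5 + b/5 + b²/5) = (-15 + b)*(7/5 + b/5 + b²/5))
a + M(-96) = 39687 + (-15 - 96)*(7 - 96 + (-96)²)/5 = 39687 + (⅕)*(-111)*(7 - 96 + 9216) = 39687 + (⅕)*(-111)*9127 = 39687 - 1013097/5 = -814662/5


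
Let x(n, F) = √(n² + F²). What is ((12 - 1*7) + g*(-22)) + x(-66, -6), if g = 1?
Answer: -17 + 6*√122 ≈ 49.272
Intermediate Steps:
x(n, F) = √(F² + n²)
((12 - 1*7) + g*(-22)) + x(-66, -6) = ((12 - 1*7) + 1*(-22)) + √((-6)² + (-66)²) = ((12 - 7) - 22) + √(36 + 4356) = (5 - 22) + √4392 = -17 + 6*√122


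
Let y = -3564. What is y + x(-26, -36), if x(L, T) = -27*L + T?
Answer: -2898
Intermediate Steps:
x(L, T) = T - 27*L
y + x(-26, -36) = -3564 + (-36 - 27*(-26)) = -3564 + (-36 + 702) = -3564 + 666 = -2898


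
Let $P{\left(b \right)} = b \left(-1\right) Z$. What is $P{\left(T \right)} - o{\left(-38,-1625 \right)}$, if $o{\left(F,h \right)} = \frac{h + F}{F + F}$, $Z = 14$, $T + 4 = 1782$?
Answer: $- \frac{1893455}{76} \approx -24914.0$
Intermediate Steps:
$T = 1778$ ($T = -4 + 1782 = 1778$)
$o{\left(F,h \right)} = \frac{F + h}{2 F}$
$P{\left(b \right)} = - 14 b$ ($P{\left(b \right)} = b \left(-1\right) 14 = - b 14 = - 14 b$)
$P{\left(T \right)} - o{\left(-38,-1625 \right)} = \left(-14\right) 1778 - \frac{-38 - 1625}{2 \left(-38\right)} = -24892 - \frac{1}{2} \left(- \frac{1}{38}\right) \left(-1663\right) = -24892 - \frac{1663}{76} = - \frac{1893455}{76}$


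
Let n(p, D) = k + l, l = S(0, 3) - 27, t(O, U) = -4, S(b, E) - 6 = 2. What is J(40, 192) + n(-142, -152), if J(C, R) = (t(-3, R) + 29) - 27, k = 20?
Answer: -1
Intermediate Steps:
S(b, E) = 8 (S(b, E) = 6 + 2 = 8)
J(C, R) = -2 (J(C, R) = (-4 + 29) - 27 = 25 - 27 = -2)
l = -19 (l = 8 - 27 = -19)
n(p, D) = 1 (n(p, D) = 20 - 19 = 1)
J(40, 192) + n(-142, -152) = -2 + 1 = -1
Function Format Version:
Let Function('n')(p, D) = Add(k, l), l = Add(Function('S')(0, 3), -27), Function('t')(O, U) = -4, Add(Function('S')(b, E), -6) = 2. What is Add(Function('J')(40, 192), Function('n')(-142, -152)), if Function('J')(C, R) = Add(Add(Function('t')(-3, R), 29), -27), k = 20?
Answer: -1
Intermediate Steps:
Function('S')(b, E) = 8 (Function('S')(b, E) = Add(6, 2) = 8)
Function('J')(C, R) = -2 (Function('J')(C, R) = Add(Add(-4, 29), -27) = Add(25, -27) = -2)
l = -19 (l = Add(8, -27) = -19)
Function('n')(p, D) = 1 (Function('n')(p, D) = Add(20, -19) = 1)
Add(Function('J')(40, 192), Function('n')(-142, -152)) = Add(-2, 1) = -1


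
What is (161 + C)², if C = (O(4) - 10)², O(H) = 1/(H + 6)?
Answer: 670861801/10000 ≈ 67086.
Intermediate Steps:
O(H) = 1/(6 + H)
C = 9801/100 (C = (1/(6 + 4) - 10)² = (1/10 - 10)² = (⅒ - 10)² = (-99/10)² = 9801/100 ≈ 98.010)
(161 + C)² = (161 + 9801/100)² = (25901/100)² = 670861801/10000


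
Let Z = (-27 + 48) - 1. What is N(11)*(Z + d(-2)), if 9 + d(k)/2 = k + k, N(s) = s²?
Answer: -726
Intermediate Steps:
d(k) = -18 + 4*k (d(k) = -18 + 2*(k + k) = -18 + 2*(2*k) = -18 + 4*k)
Z = 20 (Z = 21 - 1 = 20)
N(11)*(Z + d(-2)) = 11²*(20 + (-18 + 4*(-2))) = 121*(20 + (-18 - 8)) = 121*(20 - 26) = 121*(-6) = -726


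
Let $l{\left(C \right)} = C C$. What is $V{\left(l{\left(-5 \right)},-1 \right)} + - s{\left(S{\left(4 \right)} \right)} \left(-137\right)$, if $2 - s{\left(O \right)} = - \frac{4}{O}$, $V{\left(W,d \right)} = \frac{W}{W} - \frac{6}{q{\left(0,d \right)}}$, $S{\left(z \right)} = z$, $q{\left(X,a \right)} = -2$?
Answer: $415$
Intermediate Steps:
$l{\left(C \right)} = C^{2}$
$V{\left(W,d \right)} = 4$ ($V{\left(W,d \right)} = \frac{W}{W} - \frac{6}{-2} = 1 - -3 = 1 + 3 = 4$)
$s{\left(O \right)} = 2 + \frac{4}{O}$ ($s{\left(O \right)} = 2 - - \frac{4}{O} = 2 + \frac{4}{O}$)
$V{\left(l{\left(-5 \right)},-1 \right)} + - s{\left(S{\left(4 \right)} \right)} \left(-137\right) = 4 + - (2 + \frac{4}{4}) \left(-137\right) = 4 + - (2 + 4 \cdot \frac{1}{4}) \left(-137\right) = 4 + - (2 + 1) \left(-137\right) = 4 + \left(-1\right) 3 \left(-137\right) = 4 - -411 = 4 + 411 = 415$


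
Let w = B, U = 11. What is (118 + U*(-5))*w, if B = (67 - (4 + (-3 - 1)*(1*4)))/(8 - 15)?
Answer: -711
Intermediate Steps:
B = -79/7 (B = (67 - (4 - 4*4))/(-7) = (67 - (4 - 16))*(-⅐) = (67 - 1*(-12))*(-⅐) = (67 + 12)*(-⅐) = 79*(-⅐) = -79/7 ≈ -11.286)
w = -79/7 ≈ -11.286
(118 + U*(-5))*w = (118 + 11*(-5))*(-79/7) = (118 - 55)*(-79/7) = 63*(-79/7) = -711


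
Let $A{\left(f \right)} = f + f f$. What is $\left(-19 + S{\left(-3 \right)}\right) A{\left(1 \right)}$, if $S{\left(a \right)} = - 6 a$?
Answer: $-2$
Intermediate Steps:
$A{\left(f \right)} = f + f^{2}$
$\left(-19 + S{\left(-3 \right)}\right) A{\left(1 \right)} = \left(-19 - -18\right) 1 \left(1 + 1\right) = \left(-19 + 18\right) 1 \cdot 2 = \left(-1\right) 2 = -2$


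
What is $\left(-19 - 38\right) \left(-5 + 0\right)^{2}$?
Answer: $-1425$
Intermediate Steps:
$\left(-19 - 38\right) \left(-5 + 0\right)^{2} = - 57 \left(-5\right)^{2} = \left(-57\right) 25 = -1425$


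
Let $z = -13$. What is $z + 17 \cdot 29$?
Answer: $480$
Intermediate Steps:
$z + 17 \cdot 29 = -13 + 17 \cdot 29 = -13 + 493 = 480$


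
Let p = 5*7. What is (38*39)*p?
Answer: 51870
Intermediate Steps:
p = 35
(38*39)*p = (38*39)*35 = 1482*35 = 51870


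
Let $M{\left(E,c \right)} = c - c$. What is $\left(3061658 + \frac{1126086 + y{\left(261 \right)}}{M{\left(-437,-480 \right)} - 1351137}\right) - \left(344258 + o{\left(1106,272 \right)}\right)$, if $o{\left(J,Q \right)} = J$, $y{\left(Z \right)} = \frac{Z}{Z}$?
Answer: $\frac{3670084200191}{1351137} \approx 2.7163 \cdot 10^{6}$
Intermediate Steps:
$M{\left(E,c \right)} = 0$
$y{\left(Z \right)} = 1$
$\left(3061658 + \frac{1126086 + y{\left(261 \right)}}{M{\left(-437,-480 \right)} - 1351137}\right) - \left(344258 + o{\left(1106,272 \right)}\right) = \left(3061658 + \frac{1126086 + 1}{0 - 1351137}\right) - 345364 = \left(3061658 + \frac{1126087}{-1351137}\right) - 345364 = \left(3061658 + 1126087 \left(- \frac{1}{1351137}\right)\right) - 345364 = \left(3061658 - \frac{1126087}{1351137}\right) - 345364 = \frac{4136718279059}{1351137} - 345364 = \frac{3670084200191}{1351137}$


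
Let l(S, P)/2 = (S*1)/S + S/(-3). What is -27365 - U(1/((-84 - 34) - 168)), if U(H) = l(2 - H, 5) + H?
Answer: -7826579/286 ≈ -27366.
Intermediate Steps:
l(S, P) = 2 - 2*S/3 (l(S, P) = 2*((S*1)/S + S/(-3)) = 2*(S/S + S*(-⅓)) = 2*(1 - S/3) = 2 - 2*S/3)
U(H) = ⅔ + 5*H/3 (U(H) = (2 - 2*(2 - H)/3) + H = (2 + (-4/3 + 2*H/3)) + H = (⅔ + 2*H/3) + H = ⅔ + 5*H/3)
-27365 - U(1/((-84 - 34) - 168)) = -27365 - (⅔ + 5/(3*((-84 - 34) - 168))) = -27365 - (⅔ + 5/(3*(-118 - 168))) = -27365 - (⅔ + (5/3)/(-286)) = -27365 - (⅔ + (5/3)*(-1/286)) = -27365 - (⅔ - 5/858) = -27365 - 1*189/286 = -27365 - 189/286 = -7826579/286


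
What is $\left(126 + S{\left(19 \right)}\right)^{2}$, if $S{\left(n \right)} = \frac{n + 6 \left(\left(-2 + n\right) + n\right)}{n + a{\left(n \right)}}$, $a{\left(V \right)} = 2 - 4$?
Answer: $\frac{5650129}{289} \approx 19551.0$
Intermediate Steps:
$a{\left(V \right)} = -2$
$S{\left(n \right)} = \frac{-12 + 13 n}{-2 + n}$ ($S{\left(n \right)} = \frac{n + 6 \left(\left(-2 + n\right) + n\right)}{n - 2} = \frac{n + 6 \left(-2 + 2 n\right)}{-2 + n} = \frac{n + \left(-12 + 12 n\right)}{-2 + n} = \frac{-12 + 13 n}{-2 + n}$)
$\left(126 + S{\left(19 \right)}\right)^{2} = \left(126 + \frac{-12 + 13 \cdot 19}{-2 + 19}\right)^{2} = \left(126 + \frac{-12 + 247}{17}\right)^{2} = \left(126 + \frac{1}{17} \cdot 235\right)^{2} = \left(126 + \frac{235}{17}\right)^{2} = \left(\frac{2377}{17}\right)^{2} = \frac{5650129}{289}$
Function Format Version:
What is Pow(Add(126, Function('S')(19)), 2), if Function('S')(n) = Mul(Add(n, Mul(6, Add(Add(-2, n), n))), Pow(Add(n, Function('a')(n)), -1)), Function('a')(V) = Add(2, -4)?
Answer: Rational(5650129, 289) ≈ 19551.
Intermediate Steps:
Function('a')(V) = -2
Function('S')(n) = Mul(Pow(Add(-2, n), -1), Add(-12, Mul(13, n))) (Function('S')(n) = Mul(Add(n, Mul(6, Add(Add(-2, n), n))), Pow(Add(n, -2), -1)) = Mul(Add(n, Mul(6, Add(-2, Mul(2, n)))), Pow(Add(-2, n), -1)) = Mul(Add(n, Add(-12, Mul(12, n))), Pow(Add(-2, n), -1)) = Mul(Add(-12, Mul(13, n)), Pow(Add(-2, n), -1)) = Mul(Pow(Add(-2, n), -1), Add(-12, Mul(13, n))))
Pow(Add(126, Function('S')(19)), 2) = Pow(Add(126, Mul(Pow(Add(-2, 19), -1), Add(-12, Mul(13, 19)))), 2) = Pow(Add(126, Mul(Pow(17, -1), Add(-12, 247))), 2) = Pow(Add(126, Mul(Rational(1, 17), 235)), 2) = Pow(Add(126, Rational(235, 17)), 2) = Pow(Rational(2377, 17), 2) = Rational(5650129, 289)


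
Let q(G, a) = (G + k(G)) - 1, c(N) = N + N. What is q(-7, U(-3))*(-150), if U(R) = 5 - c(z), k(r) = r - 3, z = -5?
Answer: 2700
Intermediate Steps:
k(r) = -3 + r
c(N) = 2*N
U(R) = 15 (U(R) = 5 - 2*(-5) = 5 - 1*(-10) = 5 + 10 = 15)
q(G, a) = -4 + 2*G (q(G, a) = (G + (-3 + G)) - 1 = (-3 + 2*G) - 1 = -4 + 2*G)
q(-7, U(-3))*(-150) = (-4 + 2*(-7))*(-150) = (-4 - 14)*(-150) = -18*(-150) = 2700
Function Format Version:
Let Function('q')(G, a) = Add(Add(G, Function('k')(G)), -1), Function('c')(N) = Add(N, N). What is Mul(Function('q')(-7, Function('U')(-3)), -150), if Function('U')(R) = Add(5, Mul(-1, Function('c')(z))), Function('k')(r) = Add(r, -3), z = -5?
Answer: 2700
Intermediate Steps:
Function('k')(r) = Add(-3, r)
Function('c')(N) = Mul(2, N)
Function('U')(R) = 15 (Function('U')(R) = Add(5, Mul(-1, Mul(2, -5))) = Add(5, Mul(-1, -10)) = Add(5, 10) = 15)
Function('q')(G, a) = Add(-4, Mul(2, G)) (Function('q')(G, a) = Add(Add(G, Add(-3, G)), -1) = Add(Add(-3, Mul(2, G)), -1) = Add(-4, Mul(2, G)))
Mul(Function('q')(-7, Function('U')(-3)), -150) = Mul(Add(-4, Mul(2, -7)), -150) = Mul(Add(-4, -14), -150) = Mul(-18, -150) = 2700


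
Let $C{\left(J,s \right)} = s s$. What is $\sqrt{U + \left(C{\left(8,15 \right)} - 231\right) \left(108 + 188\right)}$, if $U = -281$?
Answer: $11 i \sqrt{17} \approx 45.354 i$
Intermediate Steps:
$C{\left(J,s \right)} = s^{2}$
$\sqrt{U + \left(C{\left(8,15 \right)} - 231\right) \left(108 + 188\right)} = \sqrt{-281 + \left(15^{2} - 231\right) \left(108 + 188\right)} = \sqrt{-281 + \left(225 - 231\right) 296} = \sqrt{-281 - 1776} = \sqrt{-2057} = 11 i \sqrt{17}$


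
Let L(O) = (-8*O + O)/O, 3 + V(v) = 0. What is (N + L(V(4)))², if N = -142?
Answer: 22201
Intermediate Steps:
V(v) = -3 (V(v) = -3 + 0 = -3)
L(O) = -7 (L(O) = (-7*O)/O = -7)
(N + L(V(4)))² = (-142 - 7)² = (-149)² = 22201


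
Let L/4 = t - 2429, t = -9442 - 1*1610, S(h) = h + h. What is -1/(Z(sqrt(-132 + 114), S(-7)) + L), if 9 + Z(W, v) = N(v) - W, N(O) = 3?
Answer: 26965/1454222459 - 3*I*sqrt(2)/2908444918 ≈ 1.8543e-5 - 1.4587e-9*I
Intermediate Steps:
S(h) = 2*h
t = -11052 (t = -9442 - 1610 = -11052)
Z(W, v) = -6 - W (Z(W, v) = -9 + (3 - W) = -6 - W)
L = -53924 (L = 4*(-11052 - 2429) = 4*(-13481) = -53924)
-1/(Z(sqrt(-132 + 114), S(-7)) + L) = -1/((-6 - sqrt(-132 + 114)) - 53924) = -1/((-6 - sqrt(-18)) - 53924) = -1/((-6 - 3*I*sqrt(2)) - 53924) = -1/(-53930 - 3*I*sqrt(2))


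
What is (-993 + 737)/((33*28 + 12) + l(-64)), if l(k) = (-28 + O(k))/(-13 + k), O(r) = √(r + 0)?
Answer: -88827200/324900629 - 9856*I/324900629 ≈ -0.2734 - 3.0335e-5*I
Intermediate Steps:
O(r) = √r
l(k) = (-28 + √k)/(-13 + k)
(-993 + 737)/((33*28 + 12) + l(-64)) = (-993 + 737)/((33*28 + 12) + (-28 + √(-64))/(-13 - 64)) = -256/((924 + 12) + (-28 + 8*I)/(-77)) = -256/(936 - (-28 + 8*I)/77) = -256/(936 + (4/11 - 8*I/77)) = -256*5929*(10300/11 + 8*I/77)/5198410064 = -94864*(10300/11 + 8*I/77)/324900629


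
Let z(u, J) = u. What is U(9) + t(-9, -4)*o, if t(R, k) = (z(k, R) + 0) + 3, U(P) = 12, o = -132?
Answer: 144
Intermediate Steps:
t(R, k) = 3 + k (t(R, k) = (k + 0) + 3 = k + 3 = 3 + k)
U(9) + t(-9, -4)*o = 12 + (3 - 4)*(-132) = 12 - 1*(-132) = 12 + 132 = 144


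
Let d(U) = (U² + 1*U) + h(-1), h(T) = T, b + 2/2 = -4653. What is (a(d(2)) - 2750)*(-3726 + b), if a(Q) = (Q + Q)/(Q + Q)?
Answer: 23036620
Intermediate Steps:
b = -4654 (b = -1 - 4653 = -4654)
d(U) = -1 + U + U² (d(U) = (U² + 1*U) - 1 = (U² + U) - 1 = (U + U²) - 1 = -1 + U + U²)
a(Q) = 1 (a(Q) = (2*Q)/((2*Q)) = (2*Q)*(1/(2*Q)) = 1)
(a(d(2)) - 2750)*(-3726 + b) = (1 - 2750)*(-3726 - 4654) = -2749*(-8380) = 23036620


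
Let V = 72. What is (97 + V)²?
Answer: 28561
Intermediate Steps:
(97 + V)² = (97 + 72)² = 169² = 28561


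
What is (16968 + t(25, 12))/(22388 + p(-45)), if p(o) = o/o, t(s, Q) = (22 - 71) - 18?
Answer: 16901/22389 ≈ 0.75488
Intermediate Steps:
t(s, Q) = -67 (t(s, Q) = -49 - 18 = -67)
p(o) = 1
(16968 + t(25, 12))/(22388 + p(-45)) = (16968 - 67)/(22388 + 1) = 16901/22389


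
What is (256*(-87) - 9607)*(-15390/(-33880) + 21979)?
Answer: -2373914078689/3388 ≈ -7.0068e+8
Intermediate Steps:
(256*(-87) - 9607)*(-15390/(-33880) + 21979) = (-22272 - 9607)*(-15390*(-1/33880) + 21979) = -31879*(1539/3388 + 21979) = -31879*74466391/3388 = -2373914078689/3388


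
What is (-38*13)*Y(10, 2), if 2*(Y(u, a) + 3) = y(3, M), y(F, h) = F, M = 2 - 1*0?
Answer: 741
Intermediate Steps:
M = 2 (M = 2 + 0 = 2)
Y(u, a) = -3/2 (Y(u, a) = -3 + (1/2)*3 = -3 + 3/2 = -3/2)
(-38*13)*Y(10, 2) = -38*13*(-3/2) = -494*(-3/2) = 741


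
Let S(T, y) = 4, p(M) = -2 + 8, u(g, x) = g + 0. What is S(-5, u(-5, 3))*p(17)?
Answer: 24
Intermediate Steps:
u(g, x) = g
p(M) = 6
S(-5, u(-5, 3))*p(17) = 4*6 = 24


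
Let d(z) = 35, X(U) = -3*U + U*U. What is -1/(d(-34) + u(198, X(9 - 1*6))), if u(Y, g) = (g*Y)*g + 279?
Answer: -1/314 ≈ -0.0031847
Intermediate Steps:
X(U) = U**2 - 3*U (X(U) = -3*U + U**2 = U**2 - 3*U)
u(Y, g) = 279 + Y*g**2 (u(Y, g) = (Y*g)*g + 279 = Y*g**2 + 279 = 279 + Y*g**2)
-1/(d(-34) + u(198, X(9 - 1*6))) = -1/(35 + (279 + 198*((9 - 1*6)*(-3 + (9 - 1*6)))**2)) = -1/(35 + (279 + 198*((9 - 6)*(-3 + (9 - 6)))**2)) = -1/(35 + (279 + 198*(3*(-3 + 3))**2)) = -1/(35 + (279 + 198*(3*0)**2)) = -1/(35 + (279 + 198*0**2)) = -1/(35 + (279 + 198*0)) = -1/(35 + (279 + 0)) = -1/(35 + 279) = -1/314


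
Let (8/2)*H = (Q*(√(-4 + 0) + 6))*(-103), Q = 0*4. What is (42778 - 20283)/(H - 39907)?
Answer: -22495/39907 ≈ -0.56369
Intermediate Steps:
Q = 0
H = 0 (H = ((0*(√(-4 + 0) + 6))*(-103))/4 = ((0*(√(-4) + 6))*(-103))/4 = ((0*(2*I + 6))*(-103))/4 = ((0*(6 + 2*I))*(-103))/4 = (0*(-103))/4 = (¼)*0 = 0)
(42778 - 20283)/(H - 39907) = (42778 - 20283)/(0 - 39907) = 22495/(-39907) = 22495*(-1/39907) = -22495/39907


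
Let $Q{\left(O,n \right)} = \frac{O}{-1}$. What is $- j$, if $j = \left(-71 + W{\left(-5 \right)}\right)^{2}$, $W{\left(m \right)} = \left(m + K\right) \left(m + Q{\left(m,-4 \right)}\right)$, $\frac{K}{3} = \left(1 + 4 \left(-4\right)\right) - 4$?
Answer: $-5041$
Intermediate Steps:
$Q{\left(O,n \right)} = - O$ ($Q{\left(O,n \right)} = O \left(-1\right) = - O$)
$K = -57$ ($K = 3 \left(\left(1 + 4 \left(-4\right)\right) - 4\right) = 3 \left(\left(1 - 16\right) - 4\right) = 3 \left(-15 - 4\right) = 3 \left(-19\right) = -57$)
$W{\left(m \right)} = 0$ ($W{\left(m \right)} = \left(m - 57\right) \left(m - m\right) = \left(-57 + m\right) 0 = 0$)
$j = 5041$ ($j = \left(-71 + 0\right)^{2} = \left(-71\right)^{2} = 5041$)
$- j = \left(-1\right) 5041 = -5041$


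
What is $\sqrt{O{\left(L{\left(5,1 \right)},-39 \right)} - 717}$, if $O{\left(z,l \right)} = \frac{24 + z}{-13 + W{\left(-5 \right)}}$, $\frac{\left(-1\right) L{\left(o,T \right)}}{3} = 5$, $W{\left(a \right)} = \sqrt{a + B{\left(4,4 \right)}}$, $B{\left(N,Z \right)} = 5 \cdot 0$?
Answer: $\sqrt{3} \sqrt{\frac{3110 - 239 i \sqrt{5}}{-13 + i \sqrt{5}}} \approx 0.0021587 - 26.789 i$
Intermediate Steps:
$B{\left(N,Z \right)} = 0$
$W{\left(a \right)} = \sqrt{a}$ ($W{\left(a \right)} = \sqrt{a + 0} = \sqrt{a}$)
$L{\left(o,T \right)} = -15$ ($L{\left(o,T \right)} = \left(-3\right) 5 = -15$)
$O{\left(z,l \right)} = \frac{24 + z}{-13 + i \sqrt{5}}$ ($O{\left(z,l \right)} = \frac{24 + z}{-13 + \sqrt{-5}} = \frac{24 + z}{-13 + i \sqrt{5}}$)
$\sqrt{O{\left(L{\left(5,1 \right)},-39 \right)} - 717} = \sqrt{- \frac{24 - 15}{13 - i \sqrt{5}} - 717} = \sqrt{\left(-1\right) \frac{1}{13 - i \sqrt{5}} \cdot 9 - 717} = \sqrt{- \frac{9}{13 - i \sqrt{5}} - 717} = \sqrt{-717 - \frac{9}{13 - i \sqrt{5}}}$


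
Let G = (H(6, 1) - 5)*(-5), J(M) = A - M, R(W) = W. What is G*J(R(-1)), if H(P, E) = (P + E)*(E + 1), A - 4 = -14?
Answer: 405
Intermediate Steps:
A = -10 (A = 4 - 14 = -10)
H(P, E) = (1 + E)*(E + P) (H(P, E) = (E + P)*(1 + E) = (1 + E)*(E + P))
J(M) = -10 - M
G = -45 (G = ((1 + 6 + 1**2 + 1*6) - 5)*(-5) = ((1 + 6 + 1 + 6) - 5)*(-5) = (14 - 5)*(-5) = 9*(-5) = -45)
G*J(R(-1)) = -45*(-10 - 1*(-1)) = -45*(-10 + 1) = -45*(-9) = 405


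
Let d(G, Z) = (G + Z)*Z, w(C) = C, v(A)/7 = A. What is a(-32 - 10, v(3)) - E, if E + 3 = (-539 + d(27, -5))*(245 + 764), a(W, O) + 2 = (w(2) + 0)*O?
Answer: 654884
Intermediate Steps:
v(A) = 7*A
a(W, O) = -2 + 2*O (a(W, O) = -2 + (2 + 0)*O = -2 + 2*O)
d(G, Z) = Z*(G + Z)
E = -654844 (E = -3 + (-539 - 5*(27 - 5))*(245 + 764) = -3 + (-539 - 5*22)*1009 = -3 + (-539 - 110)*1009 = -3 - 649*1009 = -3 - 654841 = -654844)
a(-32 - 10, v(3)) - E = (-2 + 2*(7*3)) - 1*(-654844) = (-2 + 2*21) + 654844 = (-2 + 42) + 654844 = 40 + 654844 = 654884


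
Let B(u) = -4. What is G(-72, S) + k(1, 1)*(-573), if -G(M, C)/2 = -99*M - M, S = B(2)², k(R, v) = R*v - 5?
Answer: -12108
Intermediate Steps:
k(R, v) = -5 + R*v
S = 16 (S = (-4)² = 16)
G(M, C) = 200*M (G(M, C) = -2*(-99*M - M) = -(-200)*M = 200*M)
G(-72, S) + k(1, 1)*(-573) = 200*(-72) + (-5 + 1*1)*(-573) = -14400 + (-5 + 1)*(-573) = -14400 - 4*(-573) = -14400 + 2292 = -12108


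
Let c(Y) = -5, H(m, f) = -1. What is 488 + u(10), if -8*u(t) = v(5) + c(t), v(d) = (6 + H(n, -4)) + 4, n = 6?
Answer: 975/2 ≈ 487.50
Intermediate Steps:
v(d) = 9 (v(d) = (6 - 1) + 4 = 5 + 4 = 9)
u(t) = -1/2 (u(t) = -(9 - 5)/8 = -1/8*4 = -1/2)
488 + u(10) = 488 - 1/2 = 975/2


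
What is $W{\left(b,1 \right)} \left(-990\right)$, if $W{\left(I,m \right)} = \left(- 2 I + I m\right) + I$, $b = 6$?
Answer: $0$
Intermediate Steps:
$W{\left(I,m \right)} = - I + I m$
$W{\left(b,1 \right)} \left(-990\right) = 6 \left(-1 + 1\right) \left(-990\right) = 6 \cdot 0 \left(-990\right) = 0 \left(-990\right) = 0$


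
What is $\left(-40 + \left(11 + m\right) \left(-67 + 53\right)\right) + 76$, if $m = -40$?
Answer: $442$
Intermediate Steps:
$\left(-40 + \left(11 + m\right) \left(-67 + 53\right)\right) + 76 = \left(-40 + \left(11 - 40\right) \left(-67 + 53\right)\right) + 76 = \left(-40 - -406\right) + 76 = \left(-40 + 406\right) + 76 = 366 + 76 = 442$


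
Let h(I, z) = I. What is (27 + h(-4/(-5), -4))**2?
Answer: 19321/25 ≈ 772.84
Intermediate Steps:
(27 + h(-4/(-5), -4))**2 = (27 - 4/(-5))**2 = (27 - 4*(-1/5))**2 = (27 + 4/5)**2 = (139/5)**2 = 19321/25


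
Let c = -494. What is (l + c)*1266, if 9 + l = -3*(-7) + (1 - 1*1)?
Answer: -610212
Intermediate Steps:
l = 12 (l = -9 + (-3*(-7) + (1 - 1*1)) = -9 + (21 + (1 - 1)) = -9 + (21 + 0) = -9 + 21 = 12)
(l + c)*1266 = (12 - 494)*1266 = -482*1266 = -610212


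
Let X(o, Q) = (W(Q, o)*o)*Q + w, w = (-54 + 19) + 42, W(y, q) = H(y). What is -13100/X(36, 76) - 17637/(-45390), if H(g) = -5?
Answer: 278586567/206872490 ≈ 1.3467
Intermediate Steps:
W(y, q) = -5
w = 7 (w = -35 + 42 = 7)
X(o, Q) = 7 - 5*Q*o (X(o, Q) = (-5*o)*Q + 7 = -5*Q*o + 7 = 7 - 5*Q*o)
-13100/X(36, 76) - 17637/(-45390) = -13100/(7 - 5*76*36) - 17637/(-45390) = -13100/(7 - 13680) - 17637*(-1/45390) = -13100/(-13673) + 5879/15130 = -13100*(-1/13673) + 5879/15130 = 13100/13673 + 5879/15130 = 278586567/206872490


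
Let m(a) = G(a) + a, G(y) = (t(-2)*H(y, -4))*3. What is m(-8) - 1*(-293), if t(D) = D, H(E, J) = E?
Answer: 333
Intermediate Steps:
G(y) = -6*y (G(y) = -2*y*3 = -6*y)
m(a) = -5*a (m(a) = -6*a + a = -5*a)
m(-8) - 1*(-293) = -5*(-8) - 1*(-293) = 40 + 293 = 333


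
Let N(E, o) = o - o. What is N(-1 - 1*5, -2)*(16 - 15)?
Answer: 0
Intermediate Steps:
N(E, o) = 0
N(-1 - 1*5, -2)*(16 - 15) = 0*(16 - 15) = 0*1 = 0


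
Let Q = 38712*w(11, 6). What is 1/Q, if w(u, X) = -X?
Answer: -1/232272 ≈ -4.3053e-6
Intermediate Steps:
Q = -232272 (Q = 38712*(-1*6) = 38712*(-6) = -232272)
1/Q = 1/(-232272) = -1/232272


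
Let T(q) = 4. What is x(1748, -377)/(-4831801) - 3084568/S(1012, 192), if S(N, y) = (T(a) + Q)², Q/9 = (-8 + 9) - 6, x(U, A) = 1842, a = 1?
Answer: -14904021843370/8122257481 ≈ -1835.0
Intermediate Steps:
Q = -45 (Q = 9*((-8 + 9) - 6) = 9*(1 - 6) = 9*(-5) = -45)
S(N, y) = 1681 (S(N, y) = (4 - 45)² = (-41)² = 1681)
x(1748, -377)/(-4831801) - 3084568/S(1012, 192) = 1842/(-4831801) - 3084568/1681 = 1842*(-1/4831801) - 3084568*1/1681 = -1842/4831801 - 3084568/1681 = -14904021843370/8122257481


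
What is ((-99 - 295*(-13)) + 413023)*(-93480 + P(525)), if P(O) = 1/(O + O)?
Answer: -5843794638463/150 ≈ -3.8959e+10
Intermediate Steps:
P(O) = 1/(2*O)
((-99 - 295*(-13)) + 413023)*(-93480 + P(525)) = ((-99 - 295*(-13)) + 413023)*(-93480 + (1/2)/525) = ((-99 + 3835) + 413023)*(-93480 + (1/2)*(1/525)) = (3736 + 413023)*(-93480 + 1/1050) = 416759*(-98153999/1050) = -5843794638463/150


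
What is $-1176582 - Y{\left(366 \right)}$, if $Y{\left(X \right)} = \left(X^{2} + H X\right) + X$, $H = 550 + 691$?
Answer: $-1765110$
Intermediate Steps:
$H = 1241$
$Y{\left(X \right)} = X^{2} + 1242 X$ ($Y{\left(X \right)} = \left(X^{2} + 1241 X\right) + X = X^{2} + 1242 X$)
$-1176582 - Y{\left(366 \right)} = -1176582 - 366 \left(1242 + 366\right) = -1176582 - 366 \cdot 1608 = -1176582 - 588528 = -1765110$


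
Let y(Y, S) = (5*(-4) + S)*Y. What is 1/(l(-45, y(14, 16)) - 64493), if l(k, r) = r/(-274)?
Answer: -137/8835513 ≈ -1.5506e-5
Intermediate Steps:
y(Y, S) = Y*(-20 + S) (y(Y, S) = (-20 + S)*Y = Y*(-20 + S))
l(k, r) = -r/274 (l(k, r) = r*(-1/274) = -r/274)
1/(l(-45, y(14, 16)) - 64493) = 1/(-7*(-20 + 16)/137 - 64493) = 1/(-7*(-4)/137 - 64493) = 1/(-1/274*(-56) - 64493) = 1/(28/137 - 64493) = 1/(-8835513/137) = -137/8835513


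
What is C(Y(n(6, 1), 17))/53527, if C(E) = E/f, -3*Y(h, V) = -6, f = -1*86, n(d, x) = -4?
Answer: -1/2301661 ≈ -4.3447e-7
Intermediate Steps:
f = -86
Y(h, V) = 2 (Y(h, V) = -⅓*(-6) = 2)
C(E) = -E/86 (C(E) = E/(-86) = E*(-1/86) = -E/86)
C(Y(n(6, 1), 17))/53527 = -1/86*2/53527 = -1/43*1/53527 = -1/2301661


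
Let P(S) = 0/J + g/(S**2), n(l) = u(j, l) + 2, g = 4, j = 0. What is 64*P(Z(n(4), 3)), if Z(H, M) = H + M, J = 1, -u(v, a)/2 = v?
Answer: 256/25 ≈ 10.240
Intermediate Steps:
u(v, a) = -2*v
n(l) = 2 (n(l) = -2*0 + 2 = 0 + 2 = 2)
P(S) = 4/S**2 (P(S) = 0/1 + 4/(S**2) = 0*1 + 4/S**2 = 0 + 4/S**2 = 4/S**2)
64*P(Z(n(4), 3)) = 64*(4/(2 + 3)**2) = 64*(4/5**2) = 64*(4*(1/25)) = 64*(4/25) = 256/25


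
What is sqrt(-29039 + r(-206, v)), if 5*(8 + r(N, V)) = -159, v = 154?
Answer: I*sqrt(726970)/5 ≈ 170.53*I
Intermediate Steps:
r(N, V) = -199/5 (r(N, V) = -8 + (1/5)*(-159) = -8 - 159/5 = -199/5)
sqrt(-29039 + r(-206, v)) = sqrt(-29039 - 199/5) = sqrt(-145394/5) = I*sqrt(726970)/5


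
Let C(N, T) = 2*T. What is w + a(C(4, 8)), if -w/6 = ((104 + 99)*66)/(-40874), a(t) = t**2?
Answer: 5272066/20437 ≈ 257.97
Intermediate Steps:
w = 40194/20437 (w = -6*(104 + 99)*66/(-40874) = -6*203*66*(-1)/40874 = -80388*(-1)/40874 = -6*(-6699/20437) = 40194/20437 ≈ 1.9667)
w + a(C(4, 8)) = 40194/20437 + (2*8)**2 = 40194/20437 + 16**2 = 40194/20437 + 256 = 5272066/20437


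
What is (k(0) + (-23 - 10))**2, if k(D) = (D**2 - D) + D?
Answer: 1089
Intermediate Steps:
k(D) = D**2
(k(0) + (-23 - 10))**2 = (0**2 + (-23 - 10))**2 = (0 - 33)**2 = (-33)**2 = 1089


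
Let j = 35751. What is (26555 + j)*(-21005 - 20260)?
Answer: -2571057090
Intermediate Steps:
(26555 + j)*(-21005 - 20260) = (26555 + 35751)*(-21005 - 20260) = 62306*(-41265) = -2571057090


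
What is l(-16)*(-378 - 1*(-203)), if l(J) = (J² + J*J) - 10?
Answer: -87850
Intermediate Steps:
l(J) = -10 + 2*J² (l(J) = (J² + J²) - 10 = 2*J² - 10 = -10 + 2*J²)
l(-16)*(-378 - 1*(-203)) = (-10 + 2*(-16)²)*(-378 - 1*(-203)) = (-10 + 2*256)*(-378 + 203) = (-10 + 512)*(-175) = 502*(-175) = -87850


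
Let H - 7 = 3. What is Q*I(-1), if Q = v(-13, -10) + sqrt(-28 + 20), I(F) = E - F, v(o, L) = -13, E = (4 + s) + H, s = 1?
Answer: -208 + 32*I*sqrt(2) ≈ -208.0 + 45.255*I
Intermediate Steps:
H = 10 (H = 7 + 3 = 10)
E = 15 (E = (4 + 1) + 10 = 5 + 10 = 15)
I(F) = 15 - F
Q = -13 + 2*I*sqrt(2) (Q = -13 + sqrt(-28 + 20) = -13 + sqrt(-8) = -13 + 2*I*sqrt(2) ≈ -13.0 + 2.8284*I)
Q*I(-1) = (-13 + 2*I*sqrt(2))*(15 - 1*(-1)) = (-13 + 2*I*sqrt(2))*(15 + 1) = (-13 + 2*I*sqrt(2))*16 = -208 + 32*I*sqrt(2)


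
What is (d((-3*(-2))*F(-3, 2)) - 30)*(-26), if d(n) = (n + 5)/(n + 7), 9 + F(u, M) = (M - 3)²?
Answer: 30862/41 ≈ 752.73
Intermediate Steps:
F(u, M) = -9 + (-3 + M)² (F(u, M) = -9 + (M - 3)² = -9 + (-3 + M)²)
d(n) = (5 + n)/(7 + n)
(d((-3*(-2))*F(-3, 2)) - 30)*(-26) = ((5 + (-3*(-2))*(2*(-6 + 2)))/(7 + (-3*(-2))*(2*(-6 + 2))) - 30)*(-26) = ((5 + 6*(2*(-4)))/(7 + 6*(2*(-4))) - 30)*(-26) = ((5 + 6*(-8))/(7 + 6*(-8)) - 30)*(-26) = ((5 - 48)/(7 - 48) - 30)*(-26) = (-43/(-41) - 30)*(-26) = (-1/41*(-43) - 30)*(-26) = (43/41 - 30)*(-26) = -1187/41*(-26) = 30862/41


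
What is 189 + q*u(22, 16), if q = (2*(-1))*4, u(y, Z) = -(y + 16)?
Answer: 493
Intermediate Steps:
u(y, Z) = -16 - y (u(y, Z) = -(16 + y) = -16 - y)
q = -8 (q = -2*4 = -8)
189 + q*u(22, 16) = 189 - 8*(-16 - 1*22) = 189 - 8*(-16 - 22) = 189 - 8*(-38) = 189 + 304 = 493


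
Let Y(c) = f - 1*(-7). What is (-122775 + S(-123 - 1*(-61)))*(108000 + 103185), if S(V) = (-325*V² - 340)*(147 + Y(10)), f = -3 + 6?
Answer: -41459048312175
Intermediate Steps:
f = 3
Y(c) = 10 (Y(c) = 3 - 1*(-7) = 3 + 7 = 10)
S(V) = -53380 - 51025*V² (S(V) = (-325*V² - 340)*(147 + 10) = (-340 - 325*V²)*157 = -53380 - 51025*V²)
(-122775 + S(-123 - 1*(-61)))*(108000 + 103185) = (-122775 + (-53380 - 51025*(-123 - 1*(-61))²))*(108000 + 103185) = (-122775 + (-53380 - 51025*(-123 + 61)²))*211185 = (-122775 + (-53380 - 51025*(-62)²))*211185 = (-122775 + (-53380 - 51025*3844))*211185 = (-122775 + (-53380 - 196140100))*211185 = (-122775 - 196193480)*211185 = -196316255*211185 = -41459048312175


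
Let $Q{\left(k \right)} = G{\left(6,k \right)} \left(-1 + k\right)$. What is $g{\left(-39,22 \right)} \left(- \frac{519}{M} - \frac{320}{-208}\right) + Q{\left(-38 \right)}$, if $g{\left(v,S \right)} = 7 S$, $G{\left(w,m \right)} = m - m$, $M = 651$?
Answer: $\frac{46002}{403} \approx 114.15$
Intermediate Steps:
$G{\left(w,m \right)} = 0$
$Q{\left(k \right)} = 0$ ($Q{\left(k \right)} = 0 \left(-1 + k\right) = 0$)
$g{\left(-39,22 \right)} \left(- \frac{519}{M} - \frac{320}{-208}\right) + Q{\left(-38 \right)} = 7 \cdot 22 \left(- \frac{519}{651} - \frac{320}{-208}\right) + 0 = 154 \left(\left(-519\right) \frac{1}{651} - - \frac{20}{13}\right) + 0 = 154 \left(- \frac{173}{217} + \frac{20}{13}\right) + 0 = 154 \cdot \frac{2091}{2821} + 0 = \frac{46002}{403} + 0 = \frac{46002}{403}$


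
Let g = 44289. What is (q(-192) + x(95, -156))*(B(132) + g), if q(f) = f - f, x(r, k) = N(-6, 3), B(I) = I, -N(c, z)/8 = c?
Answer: 2132208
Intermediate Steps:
N(c, z) = -8*c
x(r, k) = 48 (x(r, k) = -8*(-6) = 48)
q(f) = 0
(q(-192) + x(95, -156))*(B(132) + g) = (0 + 48)*(132 + 44289) = 48*44421 = 2132208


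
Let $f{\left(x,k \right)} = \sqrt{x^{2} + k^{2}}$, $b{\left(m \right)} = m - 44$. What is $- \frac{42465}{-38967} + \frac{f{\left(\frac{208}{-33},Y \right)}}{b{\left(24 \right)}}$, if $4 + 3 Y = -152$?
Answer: $\frac{14155}{12989} - \frac{13 \sqrt{1105}}{165} \approx -1.5293$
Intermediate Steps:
$Y = -52$ ($Y = - \frac{4}{3} + \frac{1}{3} \left(-152\right) = - \frac{4}{3} - \frac{152}{3} = -52$)
$b{\left(m \right)} = -44 + m$
$f{\left(x,k \right)} = \sqrt{k^{2} + x^{2}}$
$- \frac{42465}{-38967} + \frac{f{\left(\frac{208}{-33},Y \right)}}{b{\left(24 \right)}} = - \frac{42465}{-38967} + \frac{\sqrt{\left(-52\right)^{2} + \left(\frac{208}{-33}\right)^{2}}}{-44 + 24} = \left(-42465\right) \left(- \frac{1}{38967}\right) + \frac{\sqrt{2704 + \left(208 \left(- \frac{1}{33}\right)\right)^{2}}}{-20} = \frac{14155}{12989} + \sqrt{2704 + \left(- \frac{208}{33}\right)^{2}} \left(- \frac{1}{20}\right) = \frac{14155}{12989} + \sqrt{2704 + \frac{43264}{1089}} \left(- \frac{1}{20}\right) = \frac{14155}{12989} + \sqrt{\frac{2987920}{1089}} \left(- \frac{1}{20}\right) = \frac{14155}{12989} + \frac{52 \sqrt{1105}}{33} \left(- \frac{1}{20}\right) = \frac{14155}{12989} - \frac{13 \sqrt{1105}}{165}$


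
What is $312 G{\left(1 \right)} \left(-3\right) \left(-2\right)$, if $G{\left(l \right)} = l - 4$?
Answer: $-5616$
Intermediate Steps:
$G{\left(l \right)} = -4 + l$
$312 G{\left(1 \right)} \left(-3\right) \left(-2\right) = 312 \left(-4 + 1\right) \left(-3\right) \left(-2\right) = 312 \left(-3\right) \left(-3\right) \left(-2\right) = 312 \cdot 9 \left(-2\right) = 312 \left(-18\right) = -5616$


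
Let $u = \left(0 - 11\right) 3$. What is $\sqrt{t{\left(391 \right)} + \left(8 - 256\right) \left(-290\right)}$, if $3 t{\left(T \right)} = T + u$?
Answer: $\frac{\sqrt{648354}}{3} \approx 268.4$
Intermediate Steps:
$u = -33$ ($u = \left(-11\right) 3 = -33$)
$t{\left(T \right)} = -11 + \frac{T}{3}$ ($t{\left(T \right)} = \frac{T - 33}{3} = \frac{-33 + T}{3} = -11 + \frac{T}{3}$)
$\sqrt{t{\left(391 \right)} + \left(8 - 256\right) \left(-290\right)} = \sqrt{\left(-11 + \frac{1}{3} \cdot 391\right) + \left(8 - 256\right) \left(-290\right)} = \sqrt{\left(-11 + \frac{391}{3}\right) - -71920} = \sqrt{\frac{358}{3} + 71920} = \sqrt{\frac{216118}{3}} = \frac{\sqrt{648354}}{3}$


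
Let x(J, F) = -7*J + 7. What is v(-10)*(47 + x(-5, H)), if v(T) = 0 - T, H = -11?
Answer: 890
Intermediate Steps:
v(T) = -T
x(J, F) = 7 - 7*J
v(-10)*(47 + x(-5, H)) = (-1*(-10))*(47 + (7 - 7*(-5))) = 10*(47 + (7 + 35)) = 10*(47 + 42) = 10*89 = 890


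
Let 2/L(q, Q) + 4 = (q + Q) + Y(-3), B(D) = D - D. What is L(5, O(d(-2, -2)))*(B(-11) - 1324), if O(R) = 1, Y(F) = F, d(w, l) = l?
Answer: 2648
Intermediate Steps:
B(D) = 0
L(q, Q) = 2/(-7 + Q + q) (L(q, Q) = 2/(-4 + ((q + Q) - 3)) = 2/(-4 + ((Q + q) - 3)) = 2/(-4 + (-3 + Q + q)) = 2/(-7 + Q + q))
L(5, O(d(-2, -2)))*(B(-11) - 1324) = (2/(-7 + 1 + 5))*(0 - 1324) = (2/(-1))*(-1324) = (2*(-1))*(-1324) = -2*(-1324) = 2648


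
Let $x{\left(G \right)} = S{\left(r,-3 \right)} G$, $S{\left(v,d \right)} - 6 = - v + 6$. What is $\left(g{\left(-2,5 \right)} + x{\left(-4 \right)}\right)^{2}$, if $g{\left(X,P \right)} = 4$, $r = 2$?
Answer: $1296$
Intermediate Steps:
$S{\left(v,d \right)} = 12 - v$ ($S{\left(v,d \right)} = 6 - \left(-6 + v\right) = 12 - v$)
$x{\left(G \right)} = 10 G$ ($x{\left(G \right)} = \left(12 - 2\right) G = 10 G$)
$\left(g{\left(-2,5 \right)} + x{\left(-4 \right)}\right)^{2} = \left(4 + 10 \left(-4\right)\right)^{2} = \left(4 - 40\right)^{2} = \left(-36\right)^{2} = 1296$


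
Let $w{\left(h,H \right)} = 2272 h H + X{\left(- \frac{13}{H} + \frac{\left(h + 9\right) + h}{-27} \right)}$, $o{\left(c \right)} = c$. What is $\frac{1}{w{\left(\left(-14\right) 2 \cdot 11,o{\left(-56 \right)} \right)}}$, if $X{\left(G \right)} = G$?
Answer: $\frac{1512}{59251467815} \approx 2.5518 \cdot 10^{-8}$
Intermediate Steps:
$w{\left(h,H \right)} = - \frac{1}{3} - \frac{13}{H} - \frac{2 h}{27} + 2272 H h$ ($w{\left(h,H \right)} = 2272 h H + \left(- \frac{13}{H} + \frac{\left(h + 9\right) + h}{-27}\right) = 2272 H h + \left(- \frac{13}{H} + \left(\left(9 + h\right) + h\right) \left(- \frac{1}{27}\right)\right) = 2272 H h + \left(- \frac{13}{H} + \left(9 + 2 h\right) \left(- \frac{1}{27}\right)\right) = 2272 H h - \left(\frac{1}{3} + \frac{13}{H} + \frac{2 h}{27}\right) = - \frac{1}{3} - \frac{13}{H} - \frac{2 h}{27} + 2272 H h$)
$\frac{1}{w{\left(\left(-14\right) 2 \cdot 11,o{\left(-56 \right)} \right)}} = \frac{1}{- \frac{1}{3} - \frac{13}{-56} - \frac{2 \left(-14\right) 2 \cdot 11}{27} + 2272 \left(-56\right) \left(-14\right) 2 \cdot 11} = \frac{1}{- \frac{1}{3} - - \frac{13}{56} - \frac{2 \left(\left(-28\right) 11\right)}{27} + 2272 \left(-56\right) \left(\left(-28\right) 11\right)} = \frac{1}{- \frac{1}{3} + \frac{13}{56} - - \frac{616}{27} + 2272 \left(-56\right) \left(-308\right)} = \frac{1}{- \frac{1}{3} + \frac{13}{56} + \frac{616}{27} + 39187456} = \frac{1}{\frac{59251467815}{1512}} = \frac{1512}{59251467815}$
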